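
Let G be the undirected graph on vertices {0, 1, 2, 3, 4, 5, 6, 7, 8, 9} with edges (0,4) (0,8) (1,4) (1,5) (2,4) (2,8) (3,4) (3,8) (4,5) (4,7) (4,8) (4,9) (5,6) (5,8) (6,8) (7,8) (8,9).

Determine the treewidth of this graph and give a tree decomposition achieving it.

Treewidth 2.
Bags: B1 = {5, 6, 8}  B2 = {4, 5, 8}  B3 = {4, 7, 8}  B4 = {3, 4, 8}  B5 = {0, 4, 8}  B6 = {4, 8, 9}  B7 = {1, 4, 5}  B8 = {2, 4, 8}
Tree: B1–B2, B2–B3, B3–B4, B3–B5, B3–B6, B2–B7, B6–B8

Each bag holds 3 vertices, so the decomposition has width 2, which upper-bounds the treewidth. Conversely, {0, 4, 8} is a clique of size 3, and the vertices of any clique must share a bag in every tree decomposition; so some bag has ≥ 3 vertices and tw(G) ≥ 2. Therefore the treewidth is 2.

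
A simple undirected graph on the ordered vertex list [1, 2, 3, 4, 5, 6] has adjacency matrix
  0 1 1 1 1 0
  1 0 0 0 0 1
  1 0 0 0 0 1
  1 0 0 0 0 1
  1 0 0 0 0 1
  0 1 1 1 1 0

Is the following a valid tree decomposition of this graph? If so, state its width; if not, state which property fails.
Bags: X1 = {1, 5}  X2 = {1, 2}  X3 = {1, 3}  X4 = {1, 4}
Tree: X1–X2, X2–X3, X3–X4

No — vertex 6 appears in no bag.

A tree decomposition must satisfy three properties: every vertex lies in some bag; for every edge, both endpoints lie together in some bag; and for every vertex, the bags containing it form a connected subtree. Here vertex 6 appears in no bag, so the decomposition is invalid.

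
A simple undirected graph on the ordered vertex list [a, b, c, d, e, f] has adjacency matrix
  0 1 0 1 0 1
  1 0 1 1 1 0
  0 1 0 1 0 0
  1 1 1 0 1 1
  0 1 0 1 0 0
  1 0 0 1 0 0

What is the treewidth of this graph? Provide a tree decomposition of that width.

Every bag has size at most 3, so the width is 3 − 1 = 2 and tw(G) ≤ 2. Conversely, {a, d, f} is a clique of size 3, and the vertices of any clique must share a bag in every tree decomposition; so some bag has ≥ 3 vertices and tw(G) ≥ 2. Therefore the treewidth is 2.

Treewidth 2.
Bags: B1 = {a, b, d}  B2 = {b, c, d}  B3 = {a, d, f}  B4 = {b, d, e}
Tree: B1–B2, B1–B3, B1–B4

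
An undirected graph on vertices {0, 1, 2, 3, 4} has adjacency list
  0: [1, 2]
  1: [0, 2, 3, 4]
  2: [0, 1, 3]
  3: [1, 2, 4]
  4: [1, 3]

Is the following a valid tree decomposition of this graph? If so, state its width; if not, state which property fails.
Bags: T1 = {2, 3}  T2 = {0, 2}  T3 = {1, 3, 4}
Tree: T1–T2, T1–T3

No — edge (1,2) lies in no bag.

A tree decomposition must satisfy three properties: every vertex lies in some bag; for every edge, both endpoints lie together in some bag; and for every vertex, the bags containing it form a connected subtree. Here edge (1,2) lies in no bag, so the decomposition is invalid.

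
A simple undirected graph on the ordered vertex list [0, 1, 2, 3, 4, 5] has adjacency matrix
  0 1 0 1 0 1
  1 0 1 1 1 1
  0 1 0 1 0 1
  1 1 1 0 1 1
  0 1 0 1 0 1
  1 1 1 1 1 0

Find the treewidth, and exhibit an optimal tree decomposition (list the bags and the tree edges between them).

Treewidth 3.
One optimal decomposition is:
Bags: B1 = {1, 3, 4, 5}  B2 = {0, 1, 3, 5}  B3 = {1, 2, 3, 5}
Tree: B1–B2, B1–B3

Each bag holds 4 vertices, so the decomposition has width 3, which upper-bounds the treewidth. Conversely, {0, 1, 3, 5} is a clique of size 4, and the vertices of any clique must share a bag in every tree decomposition; so some bag has ≥ 4 vertices and tw(G) ≥ 3. Therefore the treewidth is 3.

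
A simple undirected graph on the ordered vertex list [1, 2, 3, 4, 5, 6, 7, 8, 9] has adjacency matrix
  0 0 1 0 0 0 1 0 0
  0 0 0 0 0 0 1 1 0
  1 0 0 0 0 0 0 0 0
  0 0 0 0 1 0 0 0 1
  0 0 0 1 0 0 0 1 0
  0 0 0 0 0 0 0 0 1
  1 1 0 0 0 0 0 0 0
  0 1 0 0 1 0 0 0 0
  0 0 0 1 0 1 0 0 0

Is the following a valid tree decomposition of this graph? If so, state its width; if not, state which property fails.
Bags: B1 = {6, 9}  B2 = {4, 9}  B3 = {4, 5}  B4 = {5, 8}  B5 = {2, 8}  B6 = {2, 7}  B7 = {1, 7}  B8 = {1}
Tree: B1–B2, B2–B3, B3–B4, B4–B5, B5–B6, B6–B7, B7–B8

A tree decomposition must satisfy three properties: every vertex lies in some bag; for every edge, both endpoints lie together in some bag; and for every vertex, the bags containing it form a connected subtree. Here vertex 3 appears in no bag, so the decomposition is invalid.

No — vertex 3 appears in no bag.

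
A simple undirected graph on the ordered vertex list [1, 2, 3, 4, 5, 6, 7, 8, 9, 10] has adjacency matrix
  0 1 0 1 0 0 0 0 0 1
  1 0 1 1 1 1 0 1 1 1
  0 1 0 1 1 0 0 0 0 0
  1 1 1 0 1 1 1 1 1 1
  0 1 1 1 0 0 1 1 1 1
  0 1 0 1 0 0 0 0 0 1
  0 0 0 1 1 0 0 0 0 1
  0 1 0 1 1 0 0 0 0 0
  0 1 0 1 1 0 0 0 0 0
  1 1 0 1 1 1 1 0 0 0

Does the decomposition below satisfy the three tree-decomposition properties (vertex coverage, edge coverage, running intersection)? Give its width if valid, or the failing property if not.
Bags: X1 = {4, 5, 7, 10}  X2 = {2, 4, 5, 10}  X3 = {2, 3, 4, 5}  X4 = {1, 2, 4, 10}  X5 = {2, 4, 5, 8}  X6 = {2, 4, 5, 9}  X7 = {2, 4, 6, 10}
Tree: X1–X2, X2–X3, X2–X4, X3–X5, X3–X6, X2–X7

Yes; width 3.

Every vertex of G appears in some bag (union = {1, 2, 3, 4, 5, 6, 7, 8, 9, 10}); every edge is covered by a bag; and for each vertex v the set of bags containing v is connected in the bag tree. The decomposition is therefore valid. The largest bag has 4 vertices, so the width is 3.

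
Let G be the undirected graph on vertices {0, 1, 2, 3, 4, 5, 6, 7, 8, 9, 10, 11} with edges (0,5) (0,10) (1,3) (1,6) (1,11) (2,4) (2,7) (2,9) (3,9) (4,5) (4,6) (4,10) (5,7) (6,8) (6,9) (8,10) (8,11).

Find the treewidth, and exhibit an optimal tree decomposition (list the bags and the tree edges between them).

Treewidth 3.
Bags: B1 = {1, 3, 9, 11}  B2 = {1, 6, 9, 11}  B3 = {6, 8, 9, 11}  B4 = {2, 6, 8, 9}  B5 = {2, 4, 6, 8}  B6 = {2, 4, 8, 10}  B7 = {2, 4, 7, 10}  B8 = {4, 5, 7, 10}  B9 = {0, 5, 7, 10}
Tree: B1–B2, B2–B3, B3–B4, B4–B5, B5–B6, B6–B7, B7–B8, B8–B9

The largest bag has 4 vertices, giving width 3; this decomposition certifies tw(G) ≤ 3. For the lower bound: the 4 vertex sets {1,3,11}, {9}, {6}, {2,4,8,10} are disjoint, each induces a connected subgraph, and every pair is joined by at least one edge of G. Contracting each set to a single vertex therefore yields K_{4} as a minor, and since treewidth is minor-monotone, tw(G) ≥ tw(K_{4}) = 3. The upper and lower bounds meet at 3, so that is the treewidth.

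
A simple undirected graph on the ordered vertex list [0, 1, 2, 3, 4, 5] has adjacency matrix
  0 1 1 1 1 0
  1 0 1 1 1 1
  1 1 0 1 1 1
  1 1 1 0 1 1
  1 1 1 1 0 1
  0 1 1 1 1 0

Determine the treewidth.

4

A width-4 tree decomposition is:
Bags: B1 = {0, 1, 2, 3, 4}  B2 = {1, 2, 3, 4, 5}
Tree: B1–B2
Every bag has size at most 5, so the width is 5 − 1 = 4 and tw(G) ≤ 4. On the other hand G contains the 5-clique {0, 1, 2, 3, 4}. A clique must lie in a single bag of any decomposition, so no decomposition can have width below 4. Therefore the treewidth is 4.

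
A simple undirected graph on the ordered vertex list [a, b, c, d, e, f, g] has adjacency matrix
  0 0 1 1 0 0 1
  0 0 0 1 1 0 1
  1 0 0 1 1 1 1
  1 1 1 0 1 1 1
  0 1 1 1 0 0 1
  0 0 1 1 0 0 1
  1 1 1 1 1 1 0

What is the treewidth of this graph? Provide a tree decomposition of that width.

Every bag has size at most 4, so the width is 4 − 1 = 3 and tw(G) ≤ 3. Conversely, {c, d, e, g} is a clique of size 4, and the vertices of any clique must share a bag in every tree decomposition; so some bag has ≥ 4 vertices and tw(G) ≥ 3. Combining the bounds, tw(G) = 3.

Treewidth 3.
Bags: B1 = {a, c, d, g}  B2 = {c, d, e, g}  B3 = {b, d, e, g}  B4 = {c, d, f, g}
Tree: B1–B2, B2–B3, B1–B4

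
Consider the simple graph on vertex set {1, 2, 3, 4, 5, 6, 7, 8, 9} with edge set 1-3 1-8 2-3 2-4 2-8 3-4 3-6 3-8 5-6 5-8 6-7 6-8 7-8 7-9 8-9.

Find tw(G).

2

A width-2 tree decomposition is:
Bags: B1 = {3, 6, 8}  B2 = {2, 3, 8}  B3 = {2, 3, 4}  B4 = {6, 7, 8}  B5 = {7, 8, 9}  B6 = {1, 3, 8}  B7 = {5, 6, 8}
Tree: B1–B2, B2–B3, B1–B4, B4–B5, B2–B6, B4–B7
Every bag has size at most 3, so the width is 3 − 1 = 2 and tw(G) ≤ 2. Conversely, {7, 8, 9} is a clique of size 3, and the vertices of any clique must share a bag in every tree decomposition; so some bag has ≥ 3 vertices and tw(G) ≥ 2. Combining the bounds, tw(G) = 2.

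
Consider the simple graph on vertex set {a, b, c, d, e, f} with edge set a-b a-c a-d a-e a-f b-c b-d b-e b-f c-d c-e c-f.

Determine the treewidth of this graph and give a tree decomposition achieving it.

Treewidth 3.
Bags: B1 = {a, b, c, d}  B2 = {a, b, c, f}  B3 = {a, b, c, e}
Tree: B1–B2, B2–B3

Each bag holds 4 vertices, so the decomposition has width 3, which upper-bounds the treewidth. Conversely, {a, b, c, d} is a clique of size 4, and the vertices of any clique must share a bag in every tree decomposition; so some bag has ≥ 4 vertices and tw(G) ≥ 3. The upper and lower bounds meet at 3, so that is the treewidth.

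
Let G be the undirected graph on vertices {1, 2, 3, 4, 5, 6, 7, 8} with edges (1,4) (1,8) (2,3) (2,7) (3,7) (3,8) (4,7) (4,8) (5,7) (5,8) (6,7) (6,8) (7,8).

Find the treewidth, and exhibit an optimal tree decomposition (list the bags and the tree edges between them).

Treewidth 2.
One such decomposition:
Bags: B1 = {1, 4, 8}  B2 = {4, 7, 8}  B3 = {3, 7, 8}  B4 = {6, 7, 8}  B5 = {5, 7, 8}  B6 = {2, 3, 7}
Tree: B1–B2, B2–B3, B3–B4, B2–B5, B3–B6

Each bag holds 3 vertices, so the decomposition has width 2, which upper-bounds the treewidth. Conversely, {1, 4, 8} is a clique of size 3, and the vertices of any clique must share a bag in every tree decomposition; so some bag has ≥ 3 vertices and tw(G) ≥ 2. The upper and lower bounds meet at 2, so that is the treewidth.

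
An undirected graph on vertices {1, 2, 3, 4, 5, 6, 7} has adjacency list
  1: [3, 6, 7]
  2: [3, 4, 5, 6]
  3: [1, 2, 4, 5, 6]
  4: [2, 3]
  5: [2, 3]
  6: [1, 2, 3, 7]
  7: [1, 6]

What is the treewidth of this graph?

2

A width-2 tree decomposition is:
Bags: B1 = {2, 3, 4}  B2 = {2, 3, 6}  B3 = {2, 3, 5}  B4 = {1, 3, 6}  B5 = {1, 6, 7}
Tree: B1–B2, B1–B3, B2–B4, B4–B5
Each bag holds 3 vertices, so the decomposition has width 2, which upper-bounds the treewidth. Conversely, {1, 3, 6} is a clique of size 3, and the vertices of any clique must share a bag in every tree decomposition; so some bag has ≥ 3 vertices and tw(G) ≥ 2. Therefore the treewidth is 2.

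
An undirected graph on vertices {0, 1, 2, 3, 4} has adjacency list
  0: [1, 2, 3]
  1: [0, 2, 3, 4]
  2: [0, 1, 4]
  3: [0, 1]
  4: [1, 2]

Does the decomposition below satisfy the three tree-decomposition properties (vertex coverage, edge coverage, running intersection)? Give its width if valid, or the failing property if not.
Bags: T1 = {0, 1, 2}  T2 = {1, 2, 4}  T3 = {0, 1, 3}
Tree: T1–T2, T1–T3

Yes; width 2.

Checking the three conditions: (i) the bags cover all of {0, 1, 2, 3, 4}; (ii) for each edge, some bag contains both endpoints; (iii) the bags containing any fixed vertex form a subtree. All hold, so the decomposition is valid with width 3 − 1 = 2.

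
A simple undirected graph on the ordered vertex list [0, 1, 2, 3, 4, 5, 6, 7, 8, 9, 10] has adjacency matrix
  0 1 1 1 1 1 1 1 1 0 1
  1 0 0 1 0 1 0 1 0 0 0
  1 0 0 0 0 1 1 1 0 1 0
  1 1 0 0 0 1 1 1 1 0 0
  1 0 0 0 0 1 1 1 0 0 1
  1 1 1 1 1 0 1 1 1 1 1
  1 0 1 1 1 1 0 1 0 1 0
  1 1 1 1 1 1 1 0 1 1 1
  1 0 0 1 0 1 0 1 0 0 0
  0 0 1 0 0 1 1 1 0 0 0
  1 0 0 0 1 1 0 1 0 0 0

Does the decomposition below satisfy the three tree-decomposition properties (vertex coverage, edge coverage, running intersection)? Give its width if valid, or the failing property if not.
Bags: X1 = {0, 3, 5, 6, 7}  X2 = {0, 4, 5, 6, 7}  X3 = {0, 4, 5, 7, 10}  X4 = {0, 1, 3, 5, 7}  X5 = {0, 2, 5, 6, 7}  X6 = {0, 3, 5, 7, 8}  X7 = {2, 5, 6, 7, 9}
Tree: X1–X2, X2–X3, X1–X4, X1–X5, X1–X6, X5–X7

Vertex coverage: the bags together contain {0, 1, 2, 3, 4, 5, 6, 7, 8, 9, 10}, the full vertex set. Edge coverage: each edge of G has both endpoints in at least one bag. Running intersection: for every vertex, the bags containing it form a connected subtree. All three properties hold, so this is a valid tree decomposition of width max|bag| − 1 = 4, and hence tw(G) ≤ 4.

Yes; width 4.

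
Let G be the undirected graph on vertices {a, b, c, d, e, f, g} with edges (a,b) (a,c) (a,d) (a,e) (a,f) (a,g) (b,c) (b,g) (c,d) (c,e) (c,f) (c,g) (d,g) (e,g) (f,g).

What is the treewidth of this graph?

3

A width-3 tree decomposition is:
Bags: B1 = {a, c, f, g}  B2 = {a, b, c, g}  B3 = {a, c, d, g}  B4 = {a, c, e, g}
Tree: B1–B2, B1–B3, B1–B4
The largest bag has 4 vertices, giving width 3; this decomposition certifies tw(G) ≤ 3. Conversely, {a, c, d, g} is a clique of size 4, and the vertices of any clique must share a bag in every tree decomposition; so some bag has ≥ 4 vertices and tw(G) ≥ 3. The upper and lower bounds meet at 3, so that is the treewidth.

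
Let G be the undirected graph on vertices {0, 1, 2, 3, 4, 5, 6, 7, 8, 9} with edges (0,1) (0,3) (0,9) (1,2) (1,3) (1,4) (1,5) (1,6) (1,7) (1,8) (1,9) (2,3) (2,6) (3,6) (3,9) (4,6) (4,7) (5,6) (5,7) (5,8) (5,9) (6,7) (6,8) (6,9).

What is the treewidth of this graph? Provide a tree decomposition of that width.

Treewidth 3.
One optimal decomposition is:
Bags: B1 = {1, 5, 6, 7}  B2 = {1, 4, 6, 7}  B3 = {1, 5, 6, 9}  B4 = {1, 3, 6, 9}  B5 = {0, 1, 3, 9}  B6 = {1, 5, 6, 8}  B7 = {1, 2, 3, 6}
Tree: B1–B2, B1–B3, B3–B4, B4–B5, B3–B6, B4–B7

Each bag holds 4 vertices, so the decomposition has width 3, which upper-bounds the treewidth. On the other hand G contains the 4-clique {0, 1, 3, 9}. A clique must lie in a single bag of any decomposition, so no decomposition can have width below 3. Combining the bounds, tw(G) = 3.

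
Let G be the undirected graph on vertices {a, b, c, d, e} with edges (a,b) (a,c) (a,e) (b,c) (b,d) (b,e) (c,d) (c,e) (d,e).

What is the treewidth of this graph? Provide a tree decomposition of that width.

Treewidth 3.
One optimal decomposition is:
Bags: B1 = {a, b, c, e}  B2 = {b, c, d, e}
Tree: B1–B2

The largest bag has 4 vertices, giving width 3; this decomposition certifies tw(G) ≤ 3. For the lower bound, the 4 vertices {b, c, d, e} are pairwise adjacent, and any tree decomposition puts a clique entirely inside one bag — forcing width ≥ 3. Therefore the treewidth is 3.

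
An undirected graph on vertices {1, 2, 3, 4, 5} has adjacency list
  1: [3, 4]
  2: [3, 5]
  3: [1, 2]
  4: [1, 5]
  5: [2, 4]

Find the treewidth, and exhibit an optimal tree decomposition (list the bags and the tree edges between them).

Each bag holds 3 vertices, so the decomposition has width 2, which upper-bounds the treewidth. Since 5–4–1–3–2–5 is a cycle in G, G is not acyclic. Forests are exactly the graphs of treewidth ≤ 1, so tw(G) ≥ 2. Therefore the treewidth is 2.

Treewidth 2.
One optimal decomposition is:
Bags: B1 = {1, 4, 5}  B2 = {1, 3, 5}  B3 = {2, 3, 5}
Tree: B1–B2, B2–B3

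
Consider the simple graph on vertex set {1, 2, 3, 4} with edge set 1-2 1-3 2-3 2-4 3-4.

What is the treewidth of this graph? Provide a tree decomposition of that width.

The largest bag has 3 vertices, giving width 2; this decomposition certifies tw(G) ≤ 2. For the lower bound, the 3 vertices {1, 2, 3} are pairwise adjacent, and any tree decomposition puts a clique entirely inside one bag — forcing width ≥ 2. The upper and lower bounds meet at 2, so that is the treewidth.

Treewidth 2.
Bags: B1 = {1, 2, 3}  B2 = {2, 3, 4}
Tree: B1–B2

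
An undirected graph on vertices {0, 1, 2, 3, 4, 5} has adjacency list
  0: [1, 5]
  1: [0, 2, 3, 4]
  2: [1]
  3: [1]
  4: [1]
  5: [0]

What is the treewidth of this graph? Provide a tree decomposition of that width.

Every bag has size at most 2, so the width is 2 − 1 = 1 and tw(G) ≤ 1. Since G has at least one edge (e.g. 3–1), it is not an edgeless graph, so tw(G) ≥ 1. Hence tw(G) = 1 exactly.

Treewidth 1.
Bags: B1 = {1, 3}  B2 = {0, 1}  B3 = {0, 5}  B4 = {1, 4}  B5 = {1, 2}
Tree: B1–B2, B2–B3, B2–B4, B2–B5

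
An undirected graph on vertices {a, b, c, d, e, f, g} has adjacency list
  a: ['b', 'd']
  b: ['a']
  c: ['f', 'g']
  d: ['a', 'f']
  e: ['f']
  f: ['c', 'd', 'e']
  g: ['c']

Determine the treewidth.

A width-1 tree decomposition is:
Bags: B1 = {c, f}  B2 = {e, f}  B3 = {d, f}  B4 = {a, d}  B5 = {c, g}  B6 = {a, b}
Tree: B1–B2, B2–B3, B3–B4, B1–B5, B4–B6
Every bag has size at most 2, so the width is 2 − 1 = 1 and tw(G) ≤ 1. Since G has at least one edge (e.g. c–f), it is not an edgeless graph, so tw(G) ≥ 1. Combining the bounds, tw(G) = 1.

1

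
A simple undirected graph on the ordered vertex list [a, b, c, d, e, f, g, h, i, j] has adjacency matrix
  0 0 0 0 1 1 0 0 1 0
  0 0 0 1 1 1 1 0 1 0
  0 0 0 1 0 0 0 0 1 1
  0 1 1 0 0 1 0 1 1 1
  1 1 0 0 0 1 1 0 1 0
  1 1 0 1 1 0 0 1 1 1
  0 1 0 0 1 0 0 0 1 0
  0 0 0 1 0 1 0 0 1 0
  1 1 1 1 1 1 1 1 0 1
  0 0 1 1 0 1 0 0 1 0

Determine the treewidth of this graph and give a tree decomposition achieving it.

Treewidth 3.
Bags: B1 = {d, f, h, i}  B2 = {b, d, f, i}  B3 = {b, e, f, i}  B4 = {b, e, g, i}  B5 = {a, e, f, i}  B6 = {d, f, i, j}  B7 = {c, d, i, j}
Tree: B1–B2, B2–B3, B3–B4, B3–B5, B2–B6, B6–B7

Every bag has size at most 4, so the width is 4 − 1 = 3 and tw(G) ≤ 3. For the lower bound, the 4 vertices {b, e, g, i} are pairwise adjacent, and any tree decomposition puts a clique entirely inside one bag — forcing width ≥ 3. The upper and lower bounds meet at 3, so that is the treewidth.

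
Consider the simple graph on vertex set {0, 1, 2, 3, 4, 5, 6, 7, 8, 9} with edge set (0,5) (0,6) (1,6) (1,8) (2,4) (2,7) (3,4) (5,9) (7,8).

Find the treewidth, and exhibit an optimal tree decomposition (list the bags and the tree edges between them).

Each bag holds 2 vertices, so the decomposition has width 1, which upper-bounds the treewidth. Any graph with an edge has treewidth ≥ 1, and G has the edge 9–5. Hence tw(G) = 1 exactly.

Treewidth 1.
Bags: B1 = {5, 9}  B2 = {0, 5}  B3 = {0, 6}  B4 = {1, 6}  B5 = {1, 8}  B6 = {7, 8}  B7 = {2, 7}  B8 = {2, 4}  B9 = {3, 4}
Tree: B1–B2, B2–B3, B3–B4, B4–B5, B5–B6, B6–B7, B7–B8, B8–B9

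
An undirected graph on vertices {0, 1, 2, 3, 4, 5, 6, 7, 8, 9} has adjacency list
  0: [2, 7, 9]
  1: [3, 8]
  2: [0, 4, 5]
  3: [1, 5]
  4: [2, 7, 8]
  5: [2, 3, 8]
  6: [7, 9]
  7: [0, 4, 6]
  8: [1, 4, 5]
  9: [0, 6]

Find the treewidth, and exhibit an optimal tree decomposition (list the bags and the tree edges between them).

Treewidth 2.
Bags: B1 = {1, 3, 5}  B2 = {1, 5, 8}  B3 = {2, 5, 8}  B4 = {2, 4, 8}  B5 = {0, 2, 4}  B6 = {0, 4, 7}  B7 = {0, 7, 9}  B8 = {6, 7, 9}
Tree: B1–B2, B2–B3, B3–B4, B4–B5, B5–B6, B6–B7, B7–B8

Each bag holds 3 vertices, so the decomposition has width 2, which upper-bounds the treewidth. For the lower bound, G contains the cycle 3–1–8–5–3, so G is not a forest; only forests have treewidth ≤ 1, hence tw(G) ≥ 2. The upper and lower bounds meet at 2, so that is the treewidth.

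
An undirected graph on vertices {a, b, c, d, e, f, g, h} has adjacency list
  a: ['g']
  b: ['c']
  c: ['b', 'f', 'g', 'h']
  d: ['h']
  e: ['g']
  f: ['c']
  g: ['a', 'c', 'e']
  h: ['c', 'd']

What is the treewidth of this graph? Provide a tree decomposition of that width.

Each bag holds 2 vertices, so the decomposition has width 1, which upper-bounds the treewidth. Any graph with an edge has treewidth ≥ 1, and G has the edge h–c. Hence tw(G) = 1 exactly.

Treewidth 1.
One optimal decomposition is:
Bags: B1 = {c, h}  B2 = {c, g}  B3 = {a, g}  B4 = {d, h}  B5 = {c, f}  B6 = {b, c}  B7 = {e, g}
Tree: B1–B2, B2–B3, B1–B4, B2–B5, B5–B6, B2–B7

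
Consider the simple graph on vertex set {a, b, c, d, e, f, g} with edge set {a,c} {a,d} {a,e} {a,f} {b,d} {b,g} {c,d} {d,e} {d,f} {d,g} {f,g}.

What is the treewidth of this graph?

A width-2 tree decomposition is:
Bags: B1 = {a, d, f}  B2 = {a, c, d}  B3 = {d, f, g}  B4 = {b, d, g}  B5 = {a, d, e}
Tree: B1–B2, B1–B3, B3–B4, B1–B5
The largest bag has 3 vertices, giving width 2; this decomposition certifies tw(G) ≤ 2. Conversely, {d, f, g} is a clique of size 3, and the vertices of any clique must share a bag in every tree decomposition; so some bag has ≥ 3 vertices and tw(G) ≥ 2. The upper and lower bounds meet at 2, so that is the treewidth.

2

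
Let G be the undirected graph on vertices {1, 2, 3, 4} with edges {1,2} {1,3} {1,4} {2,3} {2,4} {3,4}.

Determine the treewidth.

3

A width-3 tree decomposition is:
Bags: B1 = {1, 2, 3, 4}
Tree: (single bag)
With just one bag of size 4, the width is 4 − 1 = 3, so tw(G) ≤ 3. For the lower bound, the 4 vertices {1, 2, 3, 4} are pairwise adjacent, and any tree decomposition puts a clique entirely inside one bag — forcing width ≥ 3. Hence tw(G) = 3 exactly.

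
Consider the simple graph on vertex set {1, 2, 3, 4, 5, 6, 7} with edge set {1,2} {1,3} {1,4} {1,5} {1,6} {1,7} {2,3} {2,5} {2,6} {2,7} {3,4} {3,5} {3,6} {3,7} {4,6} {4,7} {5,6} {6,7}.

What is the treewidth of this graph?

4

A width-4 tree decomposition is:
Bags: B1 = {1, 2, 3, 6, 7}  B2 = {1, 3, 4, 6, 7}  B3 = {1, 2, 3, 5, 6}
Tree: B1–B2, B1–B3
Each bag holds 5 vertices, so the decomposition has width 4, which upper-bounds the treewidth. For the lower bound, the 5 vertices {1, 2, 3, 5, 6} are pairwise adjacent, and any tree decomposition puts a clique entirely inside one bag — forcing width ≥ 4. Hence tw(G) = 4 exactly.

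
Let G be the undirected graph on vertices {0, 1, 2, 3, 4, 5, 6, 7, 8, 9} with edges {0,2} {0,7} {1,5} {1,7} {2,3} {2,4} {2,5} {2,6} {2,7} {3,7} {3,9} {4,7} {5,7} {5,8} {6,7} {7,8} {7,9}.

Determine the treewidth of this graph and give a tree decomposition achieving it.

Treewidth 2.
Bags: B1 = {2, 5, 7}  B2 = {2, 3, 7}  B3 = {1, 5, 7}  B4 = {3, 7, 9}  B5 = {0, 2, 7}  B6 = {5, 7, 8}  B7 = {2, 4, 7}  B8 = {2, 6, 7}
Tree: B1–B2, B1–B3, B2–B4, B1–B5, B3–B6, B2–B7, B5–B8

Each bag holds 3 vertices, so the decomposition has width 2, which upper-bounds the treewidth. Conversely, {5, 7, 8} is a clique of size 3, and the vertices of any clique must share a bag in every tree decomposition; so some bag has ≥ 3 vertices and tw(G) ≥ 2. Hence tw(G) = 2 exactly.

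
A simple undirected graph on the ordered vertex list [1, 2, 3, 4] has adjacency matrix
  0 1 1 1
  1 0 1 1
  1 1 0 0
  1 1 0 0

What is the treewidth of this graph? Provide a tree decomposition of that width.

Treewidth 2.
Bags: B1 = {1, 2, 3}  B2 = {1, 2, 4}
Tree: B1–B2

Each bag holds 3 vertices, so the decomposition has width 2, which upper-bounds the treewidth. For the lower bound, the 3 vertices {1, 2, 3} are pairwise adjacent, and any tree decomposition puts a clique entirely inside one bag — forcing width ≥ 2. Combining the bounds, tw(G) = 2.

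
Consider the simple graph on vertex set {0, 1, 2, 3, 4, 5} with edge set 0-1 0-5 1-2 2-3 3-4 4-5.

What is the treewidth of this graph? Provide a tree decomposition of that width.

Treewidth 2.
Bags: B1 = {0, 1, 5}  B2 = {1, 4, 5}  B3 = {1, 3, 4}  B4 = {1, 2, 3}
Tree: B1–B2, B2–B3, B3–B4

Each bag holds 3 vertices, so the decomposition has width 2, which upper-bounds the treewidth. The edges 1–0–5–4–3–2–1 form a cycle, so G is not a tree and its treewidth is at least 2. The upper and lower bounds meet at 2, so that is the treewidth.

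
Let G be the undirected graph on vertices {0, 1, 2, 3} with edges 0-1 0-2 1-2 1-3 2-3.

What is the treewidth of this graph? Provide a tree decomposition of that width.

The largest bag has 3 vertices, giving width 2; this decomposition certifies tw(G) ≤ 2. For the lower bound, the 3 vertices {0, 1, 2} are pairwise adjacent, and any tree decomposition puts a clique entirely inside one bag — forcing width ≥ 2. Combining the bounds, tw(G) = 2.

Treewidth 2.
Bags: B1 = {1, 2, 3}  B2 = {0, 1, 2}
Tree: B1–B2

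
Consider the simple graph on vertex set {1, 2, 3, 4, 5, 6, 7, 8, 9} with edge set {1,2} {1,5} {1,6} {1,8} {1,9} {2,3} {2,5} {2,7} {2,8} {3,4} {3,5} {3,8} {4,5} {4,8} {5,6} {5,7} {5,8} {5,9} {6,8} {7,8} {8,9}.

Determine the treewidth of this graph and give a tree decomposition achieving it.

Treewidth 3.
Bags: B1 = {2, 5, 7, 8}  B2 = {1, 2, 5, 8}  B3 = {1, 5, 8, 9}  B4 = {2, 3, 5, 8}  B5 = {3, 4, 5, 8}  B6 = {1, 5, 6, 8}
Tree: B1–B2, B2–B3, B2–B4, B4–B5, B3–B6

Every bag has size at most 4, so the width is 4 − 1 = 3 and tw(G) ≤ 3. On the other hand G contains the 4-clique {1, 5, 8, 9}. A clique must lie in a single bag of any decomposition, so no decomposition can have width below 3. Combining the bounds, tw(G) = 3.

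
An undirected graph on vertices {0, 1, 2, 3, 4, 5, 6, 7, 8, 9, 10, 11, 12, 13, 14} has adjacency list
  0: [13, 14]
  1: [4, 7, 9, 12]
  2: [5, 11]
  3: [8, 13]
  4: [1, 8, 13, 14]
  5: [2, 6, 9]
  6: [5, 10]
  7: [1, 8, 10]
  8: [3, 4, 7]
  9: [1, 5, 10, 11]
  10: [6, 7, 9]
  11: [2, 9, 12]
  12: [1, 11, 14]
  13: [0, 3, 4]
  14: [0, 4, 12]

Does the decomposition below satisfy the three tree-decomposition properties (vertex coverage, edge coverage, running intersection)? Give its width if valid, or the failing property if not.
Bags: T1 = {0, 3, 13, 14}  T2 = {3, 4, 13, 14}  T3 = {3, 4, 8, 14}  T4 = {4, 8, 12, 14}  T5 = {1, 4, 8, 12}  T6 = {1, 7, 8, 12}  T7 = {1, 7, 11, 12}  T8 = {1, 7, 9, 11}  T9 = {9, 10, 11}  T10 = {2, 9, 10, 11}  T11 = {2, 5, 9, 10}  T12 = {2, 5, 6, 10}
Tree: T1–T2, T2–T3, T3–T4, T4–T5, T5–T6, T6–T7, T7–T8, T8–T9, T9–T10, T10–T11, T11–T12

A tree decomposition must satisfy three properties: every vertex lies in some bag; for every edge, both endpoints lie together in some bag; and for every vertex, the bags containing it form a connected subtree. Here edge (7,10) lies in no bag, so the decomposition is invalid.

No — edge (7,10) lies in no bag.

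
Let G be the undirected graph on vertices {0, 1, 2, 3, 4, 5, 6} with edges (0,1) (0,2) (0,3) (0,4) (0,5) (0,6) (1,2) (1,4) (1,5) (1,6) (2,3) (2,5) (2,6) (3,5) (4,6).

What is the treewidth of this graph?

A width-3 tree decomposition is:
Bags: B1 = {0, 1, 2, 6}  B2 = {0, 1, 2, 5}  B3 = {0, 1, 4, 6}  B4 = {0, 2, 3, 5}
Tree: B1–B2, B1–B3, B2–B4
Each bag holds 4 vertices, so the decomposition has width 3, which upper-bounds the treewidth. For the lower bound, the 4 vertices {0, 1, 2, 5} are pairwise adjacent, and any tree decomposition puts a clique entirely inside one bag — forcing width ≥ 3. Hence tw(G) = 3 exactly.

3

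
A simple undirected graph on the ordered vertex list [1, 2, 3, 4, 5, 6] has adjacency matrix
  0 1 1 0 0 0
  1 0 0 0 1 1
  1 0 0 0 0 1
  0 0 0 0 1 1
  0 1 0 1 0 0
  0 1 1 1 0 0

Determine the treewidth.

A width-2 tree decomposition is:
Bags: B1 = {4, 5, 6}  B2 = {2, 5, 6}  B3 = {2, 3, 6}  B4 = {1, 2, 3}
Tree: B1–B2, B2–B3, B3–B4
Every bag has size at most 3, so the width is 3 − 1 = 2 and tw(G) ≤ 2. Since 4–5–2–6–4 is a cycle in G, G is not acyclic. Forests are exactly the graphs of treewidth ≤ 1, so tw(G) ≥ 2. The upper and lower bounds meet at 2, so that is the treewidth.

2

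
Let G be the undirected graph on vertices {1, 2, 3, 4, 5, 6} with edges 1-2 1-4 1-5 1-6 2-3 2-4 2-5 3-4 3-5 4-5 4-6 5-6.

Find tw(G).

A width-3 tree decomposition is:
Bags: B1 = {2, 3, 4, 5}  B2 = {1, 2, 4, 5}  B3 = {1, 4, 5, 6}
Tree: B1–B2, B2–B3
Each bag holds 4 vertices, so the decomposition has width 3, which upper-bounds the treewidth. Conversely, {1, 2, 4, 5} is a clique of size 4, and the vertices of any clique must share a bag in every tree decomposition; so some bag has ≥ 4 vertices and tw(G) ≥ 3. Hence tw(G) = 3 exactly.

3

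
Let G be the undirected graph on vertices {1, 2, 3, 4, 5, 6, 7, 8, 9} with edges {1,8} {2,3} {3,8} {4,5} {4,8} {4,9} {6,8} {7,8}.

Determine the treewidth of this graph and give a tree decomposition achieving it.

Treewidth 1.
One optimal decomposition is:
Bags: B1 = {7, 8}  B2 = {4, 8}  B3 = {1, 8}  B4 = {6, 8}  B5 = {3, 8}  B6 = {4, 9}  B7 = {2, 3}  B8 = {4, 5}
Tree: B1–B2, B1–B3, B1–B4, B4–B5, B2–B6, B5–B7, B6–B8

The largest bag has 2 vertices, giving width 1; this decomposition certifies tw(G) ≤ 1. Since G has at least one edge (e.g. 8–7), it is not an edgeless graph, so tw(G) ≥ 1. Combining the bounds, tw(G) = 1.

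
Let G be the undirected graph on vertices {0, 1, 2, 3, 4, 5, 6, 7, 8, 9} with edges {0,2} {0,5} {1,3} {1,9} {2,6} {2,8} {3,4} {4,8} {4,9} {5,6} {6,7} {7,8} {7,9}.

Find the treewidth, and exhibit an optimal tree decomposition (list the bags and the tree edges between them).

The largest bag has 3 vertices, giving width 2; this decomposition certifies tw(G) ≤ 2. The edges 1–3–4–9–1 form a cycle, so G is not a tree and its treewidth is at least 2. The upper and lower bounds meet at 2, so that is the treewidth.

Treewidth 2.
One optimal decomposition is:
Bags: B1 = {1, 3, 9}  B2 = {3, 4, 9}  B3 = {4, 7, 9}  B4 = {4, 7, 8}  B5 = {6, 7, 8}  B6 = {2, 6, 8}  B7 = {2, 5, 6}  B8 = {0, 2, 5}
Tree: B1–B2, B2–B3, B3–B4, B4–B5, B5–B6, B6–B7, B7–B8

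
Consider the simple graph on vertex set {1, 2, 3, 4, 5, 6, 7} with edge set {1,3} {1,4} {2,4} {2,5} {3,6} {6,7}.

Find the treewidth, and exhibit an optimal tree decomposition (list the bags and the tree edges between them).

Every bag has size at most 2, so the width is 2 − 1 = 1 and tw(G) ≤ 1. G has an edge, so its treewidth is at least 1. Combining the bounds, tw(G) = 1.

Treewidth 1.
One such decomposition:
Bags: B1 = {6, 7}  B2 = {3, 6}  B3 = {1, 3}  B4 = {1, 4}  B5 = {2, 4}  B6 = {2, 5}
Tree: B1–B2, B2–B3, B3–B4, B4–B5, B5–B6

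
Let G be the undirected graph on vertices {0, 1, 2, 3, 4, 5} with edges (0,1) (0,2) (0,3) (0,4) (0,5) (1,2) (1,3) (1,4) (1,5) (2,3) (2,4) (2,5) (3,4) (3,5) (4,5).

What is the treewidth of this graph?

A width-5 tree decomposition is:
Bags: B1 = {0, 1, 2, 3, 4, 5}
Tree: (single bag)
With just one bag of size 6, the width is 6 − 1 = 5, so tw(G) ≤ 5. Conversely, {0, 1, 2, 3, 4, 5} is a clique of size 6, and the vertices of any clique must share a bag in every tree decomposition; so some bag has ≥ 6 vertices and tw(G) ≥ 5. Therefore the treewidth is 5.

5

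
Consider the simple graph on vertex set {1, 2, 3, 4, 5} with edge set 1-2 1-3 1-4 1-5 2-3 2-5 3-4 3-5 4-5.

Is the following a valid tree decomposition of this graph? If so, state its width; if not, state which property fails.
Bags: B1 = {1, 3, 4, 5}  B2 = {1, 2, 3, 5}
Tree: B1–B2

Yes; width 3.

Every vertex of G appears in some bag (union = {1, 2, 3, 4, 5}); every edge is covered by a bag; and for each vertex v the set of bags containing v is connected in the bag tree. The decomposition is therefore valid. The largest bag has 4 vertices, so the width is 3.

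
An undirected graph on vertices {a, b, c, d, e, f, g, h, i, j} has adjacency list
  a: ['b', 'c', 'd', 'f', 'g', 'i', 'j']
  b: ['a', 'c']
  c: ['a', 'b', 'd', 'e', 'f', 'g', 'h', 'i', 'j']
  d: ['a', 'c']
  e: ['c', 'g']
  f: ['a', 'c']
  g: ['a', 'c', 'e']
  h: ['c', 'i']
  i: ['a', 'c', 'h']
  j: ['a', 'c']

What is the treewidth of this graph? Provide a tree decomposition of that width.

Treewidth 2.
One optimal decomposition is:
Bags: B1 = {c, e, g}  B2 = {a, c, g}  B3 = {a, c, i}  B4 = {a, c, f}  B5 = {c, h, i}  B6 = {a, c, j}  B7 = {a, b, c}  B8 = {a, c, d}
Tree: B1–B2, B2–B3, B3–B4, B3–B5, B2–B6, B2–B7, B4–B8

Every bag has size at most 3, so the width is 3 − 1 = 2 and tw(G) ≤ 2. On the other hand G contains the 3-clique {c, e, g}. A clique must lie in a single bag of any decomposition, so no decomposition can have width below 2. The upper and lower bounds meet at 2, so that is the treewidth.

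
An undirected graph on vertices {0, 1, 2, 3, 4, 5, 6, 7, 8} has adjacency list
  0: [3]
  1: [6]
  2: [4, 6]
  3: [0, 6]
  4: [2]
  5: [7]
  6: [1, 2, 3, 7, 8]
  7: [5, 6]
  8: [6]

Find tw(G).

1

A width-1 tree decomposition is:
Bags: B1 = {2, 6}  B2 = {2, 4}  B3 = {6, 8}  B4 = {6, 7}  B5 = {3, 6}  B6 = {5, 7}  B7 = {0, 3}  B8 = {1, 6}
Tree: B1–B2, B1–B3, B1–B4, B4–B5, B4–B6, B5–B7, B4–B8
Every bag has size at most 2, so the width is 2 − 1 = 1 and tw(G) ≤ 1. Any graph with an edge has treewidth ≥ 1, and G has the edge 2–6. Therefore the treewidth is 1.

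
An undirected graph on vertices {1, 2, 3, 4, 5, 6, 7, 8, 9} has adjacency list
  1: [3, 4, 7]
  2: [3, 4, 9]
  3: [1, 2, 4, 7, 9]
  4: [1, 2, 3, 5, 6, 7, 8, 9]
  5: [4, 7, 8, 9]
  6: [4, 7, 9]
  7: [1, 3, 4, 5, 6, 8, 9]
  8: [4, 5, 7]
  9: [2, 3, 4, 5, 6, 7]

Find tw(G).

3

A width-3 tree decomposition is:
Bags: B1 = {4, 5, 7, 9}  B2 = {4, 6, 7, 9}  B3 = {3, 4, 7, 9}  B4 = {1, 3, 4, 7}  B5 = {4, 5, 7, 8}  B6 = {2, 3, 4, 9}
Tree: B1–B2, B2–B3, B3–B4, B1–B5, B3–B6
The largest bag has 4 vertices, giving width 3; this decomposition certifies tw(G) ≤ 3. For the lower bound, the 4 vertices {2, 3, 4, 9} are pairwise adjacent, and any tree decomposition puts a clique entirely inside one bag — forcing width ≥ 3. The upper and lower bounds meet at 3, so that is the treewidth.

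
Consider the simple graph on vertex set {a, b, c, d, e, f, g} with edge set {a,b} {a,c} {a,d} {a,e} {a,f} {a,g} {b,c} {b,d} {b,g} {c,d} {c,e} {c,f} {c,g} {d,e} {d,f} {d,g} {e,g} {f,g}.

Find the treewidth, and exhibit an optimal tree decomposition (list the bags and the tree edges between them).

Treewidth 4.
Bags: B1 = {a, c, d, f, g}  B2 = {a, c, d, e, g}  B3 = {a, b, c, d, g}
Tree: B1–B2, B1–B3

Each bag holds 5 vertices, so the decomposition has width 4, which upper-bounds the treewidth. On the other hand G contains the 5-clique {a, c, d, e, g}. A clique must lie in a single bag of any decomposition, so no decomposition can have width below 4. The upper and lower bounds meet at 4, so that is the treewidth.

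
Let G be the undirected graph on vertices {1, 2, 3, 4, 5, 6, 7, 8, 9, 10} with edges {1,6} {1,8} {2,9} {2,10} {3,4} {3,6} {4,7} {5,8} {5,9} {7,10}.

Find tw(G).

A width-2 tree decomposition is:
Bags: B1 = {3, 4, 7}  B2 = {3, 6, 7}  B3 = {1, 6, 7}  B4 = {1, 7, 8}  B5 = {5, 7, 8}  B6 = {5, 7, 9}  B7 = {2, 7, 9}  B8 = {2, 7, 10}
Tree: B1–B2, B2–B3, B3–B4, B4–B5, B5–B6, B6–B7, B7–B8
The largest bag has 3 vertices, giving width 2; this decomposition certifies tw(G) ≤ 2. Since 7–4–3–6–1–8–5–9–2–10–7 is a cycle in G, G is not acyclic. Forests are exactly the graphs of treewidth ≤ 1, so tw(G) ≥ 2. Therefore the treewidth is 2.

2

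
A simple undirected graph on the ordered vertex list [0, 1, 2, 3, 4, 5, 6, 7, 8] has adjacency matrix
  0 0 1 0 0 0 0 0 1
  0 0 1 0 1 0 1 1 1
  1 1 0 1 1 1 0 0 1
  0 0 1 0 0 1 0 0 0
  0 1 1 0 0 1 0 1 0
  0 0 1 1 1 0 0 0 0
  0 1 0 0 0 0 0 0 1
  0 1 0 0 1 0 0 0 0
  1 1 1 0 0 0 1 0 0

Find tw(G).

A width-2 tree decomposition is:
Bags: B1 = {1, 2, 8}  B2 = {1, 2, 4}  B3 = {1, 4, 7}  B4 = {1, 6, 8}  B5 = {2, 4, 5}  B6 = {2, 3, 5}  B7 = {0, 2, 8}
Tree: B1–B2, B2–B3, B1–B4, B2–B5, B5–B6, B1–B7
Every bag has size at most 3, so the width is 3 − 1 = 2 and tw(G) ≤ 2. Conversely, {0, 2, 8} is a clique of size 3, and the vertices of any clique must share a bag in every tree decomposition; so some bag has ≥ 3 vertices and tw(G) ≥ 2. Therefore the treewidth is 2.

2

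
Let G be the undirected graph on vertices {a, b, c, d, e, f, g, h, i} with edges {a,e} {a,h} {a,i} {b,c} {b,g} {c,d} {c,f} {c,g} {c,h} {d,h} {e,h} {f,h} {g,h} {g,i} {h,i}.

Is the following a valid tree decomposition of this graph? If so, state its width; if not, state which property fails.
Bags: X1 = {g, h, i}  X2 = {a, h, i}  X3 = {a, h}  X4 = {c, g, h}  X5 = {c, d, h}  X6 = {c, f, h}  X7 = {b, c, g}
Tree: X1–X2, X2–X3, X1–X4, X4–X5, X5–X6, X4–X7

No — vertex e appears in no bag.

A tree decomposition must satisfy three properties: every vertex lies in some bag; for every edge, both endpoints lie together in some bag; and for every vertex, the bags containing it form a connected subtree. Here vertex e appears in no bag, so the decomposition is invalid.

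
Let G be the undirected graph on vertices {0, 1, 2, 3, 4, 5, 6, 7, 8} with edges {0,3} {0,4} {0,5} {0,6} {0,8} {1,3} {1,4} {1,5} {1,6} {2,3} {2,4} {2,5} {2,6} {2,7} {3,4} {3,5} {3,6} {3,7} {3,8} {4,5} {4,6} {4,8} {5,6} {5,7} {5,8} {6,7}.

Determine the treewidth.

A width-4 tree decomposition is:
Bags: B1 = {2, 3, 5, 6, 7}  B2 = {2, 3, 4, 5, 6}  B3 = {0, 3, 4, 5, 6}  B4 = {1, 3, 4, 5, 6}  B5 = {0, 3, 4, 5, 8}
Tree: B1–B2, B2–B3, B3–B4, B3–B5
Every bag has size at most 5, so the width is 5 − 1 = 4 and tw(G) ≤ 4. Conversely, {0, 3, 4, 5, 8} is a clique of size 5, and the vertices of any clique must share a bag in every tree decomposition; so some bag has ≥ 5 vertices and tw(G) ≥ 4. Therefore the treewidth is 4.

4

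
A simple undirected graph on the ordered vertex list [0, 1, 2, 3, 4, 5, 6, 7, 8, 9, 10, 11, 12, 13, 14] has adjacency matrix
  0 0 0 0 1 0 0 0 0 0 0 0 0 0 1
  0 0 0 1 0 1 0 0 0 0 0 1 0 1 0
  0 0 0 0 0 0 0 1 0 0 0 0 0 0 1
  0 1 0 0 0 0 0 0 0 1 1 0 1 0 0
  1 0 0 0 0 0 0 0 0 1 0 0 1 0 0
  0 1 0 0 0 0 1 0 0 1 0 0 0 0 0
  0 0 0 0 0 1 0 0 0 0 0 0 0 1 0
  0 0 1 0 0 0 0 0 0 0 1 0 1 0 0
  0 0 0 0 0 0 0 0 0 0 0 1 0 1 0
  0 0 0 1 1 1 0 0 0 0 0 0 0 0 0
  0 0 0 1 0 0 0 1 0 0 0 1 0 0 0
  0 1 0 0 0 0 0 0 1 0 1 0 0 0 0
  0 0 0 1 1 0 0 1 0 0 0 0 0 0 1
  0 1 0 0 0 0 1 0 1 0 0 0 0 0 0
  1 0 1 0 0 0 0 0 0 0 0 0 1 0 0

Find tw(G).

A width-3 tree decomposition is:
Bags: B1 = {0, 2, 7, 14}  B2 = {0, 7, 12, 14}  B3 = {0, 4, 7, 12}  B4 = {4, 7, 10, 12}  B5 = {3, 4, 10, 12}  B6 = {3, 4, 9, 10}  B7 = {3, 9, 10, 11}  B8 = {1, 3, 9, 11}  B9 = {1, 5, 9, 11}  B10 = {1, 5, 8, 11}  B11 = {1, 5, 8, 13}  B12 = {5, 6, 8, 13}
Tree: B1–B2, B2–B3, B3–B4, B4–B5, B5–B6, B6–B7, B7–B8, B8–B9, B9–B10, B10–B11, B11–B12
The largest bag has 4 vertices, giving width 3; this decomposition certifies tw(G) ≤ 3. For the lower bound: the 4 vertex sets {0,2,14}, {7}, {12}, {3,4,9,10} are disjoint, each induces a connected subgraph, and every pair is joined by at least one edge of G. Contracting each set to a single vertex therefore yields K_{4} as a minor, and since treewidth is minor-monotone, tw(G) ≥ tw(K_{4}) = 3. Combining the bounds, tw(G) = 3.

3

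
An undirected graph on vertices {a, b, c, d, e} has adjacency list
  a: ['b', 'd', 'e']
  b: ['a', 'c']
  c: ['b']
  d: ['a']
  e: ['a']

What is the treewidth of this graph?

A width-1 tree decomposition is:
Bags: B1 = {a, b}  B2 = {a, e}  B3 = {b, c}  B4 = {a, d}
Tree: B1–B2, B1–B3, B2–B4
Every bag has size at most 2, so the width is 2 − 1 = 1 and tw(G) ≤ 1. Since G has at least one edge (e.g. a–b), it is not an edgeless graph, so tw(G) ≥ 1. Therefore the treewidth is 1.

1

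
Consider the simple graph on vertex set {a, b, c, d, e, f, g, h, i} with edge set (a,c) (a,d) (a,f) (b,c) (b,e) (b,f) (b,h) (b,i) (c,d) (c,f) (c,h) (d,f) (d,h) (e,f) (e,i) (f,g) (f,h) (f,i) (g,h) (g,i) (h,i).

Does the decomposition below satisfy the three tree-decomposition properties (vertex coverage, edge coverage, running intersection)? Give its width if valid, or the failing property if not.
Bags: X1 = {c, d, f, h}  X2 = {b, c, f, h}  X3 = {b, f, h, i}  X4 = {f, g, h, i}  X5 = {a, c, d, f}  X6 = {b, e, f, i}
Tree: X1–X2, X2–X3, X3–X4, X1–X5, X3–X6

Yes; width 3.

Vertex coverage: the bags together contain {a, b, c, d, e, f, g, h, i}, the full vertex set. Edge coverage: each edge of G has both endpoints in at least one bag. Running intersection: for every vertex, the bags containing it form a connected subtree. All three properties hold, so this is a valid tree decomposition of width max|bag| − 1 = 3, and hence tw(G) ≤ 3.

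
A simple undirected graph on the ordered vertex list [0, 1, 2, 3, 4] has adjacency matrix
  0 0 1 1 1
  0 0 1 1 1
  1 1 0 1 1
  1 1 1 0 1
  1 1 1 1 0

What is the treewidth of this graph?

A width-3 tree decomposition is:
Bags: B1 = {1, 2, 3, 4}  B2 = {0, 2, 3, 4}
Tree: B1–B2
Every bag has size at most 4, so the width is 4 − 1 = 3 and tw(G) ≤ 3. Conversely, {0, 2, 3, 4} is a clique of size 4, and the vertices of any clique must share a bag in every tree decomposition; so some bag has ≥ 4 vertices and tw(G) ≥ 3. The upper and lower bounds meet at 3, so that is the treewidth.

3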